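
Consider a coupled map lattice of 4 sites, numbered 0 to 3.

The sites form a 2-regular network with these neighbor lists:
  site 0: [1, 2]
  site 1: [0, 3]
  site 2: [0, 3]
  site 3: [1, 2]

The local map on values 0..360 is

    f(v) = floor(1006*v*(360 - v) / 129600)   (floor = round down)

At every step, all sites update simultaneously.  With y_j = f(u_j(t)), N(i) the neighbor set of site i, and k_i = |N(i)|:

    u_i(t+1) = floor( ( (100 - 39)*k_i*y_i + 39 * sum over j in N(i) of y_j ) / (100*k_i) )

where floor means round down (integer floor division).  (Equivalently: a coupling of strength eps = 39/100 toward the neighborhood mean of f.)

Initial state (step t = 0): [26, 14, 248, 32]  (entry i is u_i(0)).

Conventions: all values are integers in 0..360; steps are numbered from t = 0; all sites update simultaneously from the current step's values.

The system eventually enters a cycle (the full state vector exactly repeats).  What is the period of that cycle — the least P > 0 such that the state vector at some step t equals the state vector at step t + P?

Answer: 2
Key observation: The state at step 13, [232, 232, 232, 232], reappears at step 15 — and no state repeats earlier — so the cycle the system enters has period 2.

Derivation:
t=0: [26, 14, 248, 32]
t=1: [90, 51, 160, 98]
t=2: [186, 149, 226, 193]
t=3: [246, 246, 241, 245]
t=4: [217, 217, 220, 218]
t=5: [239, 240, 239, 239]
t=6: [223, 223, 224, 223]
t=7: [236, 237, 236, 236]
t=8: [226, 226, 227, 226]
t=9: [234, 235, 234, 234]
t=10: [228, 228, 228, 228]
t=11: [233, 233, 233, 233]
t=12: [229, 229, 229, 229]
t=13: [232, 232, 232, 232]
t=14: [230, 230, 230, 230]
t=15: [232, 232, 232, 232]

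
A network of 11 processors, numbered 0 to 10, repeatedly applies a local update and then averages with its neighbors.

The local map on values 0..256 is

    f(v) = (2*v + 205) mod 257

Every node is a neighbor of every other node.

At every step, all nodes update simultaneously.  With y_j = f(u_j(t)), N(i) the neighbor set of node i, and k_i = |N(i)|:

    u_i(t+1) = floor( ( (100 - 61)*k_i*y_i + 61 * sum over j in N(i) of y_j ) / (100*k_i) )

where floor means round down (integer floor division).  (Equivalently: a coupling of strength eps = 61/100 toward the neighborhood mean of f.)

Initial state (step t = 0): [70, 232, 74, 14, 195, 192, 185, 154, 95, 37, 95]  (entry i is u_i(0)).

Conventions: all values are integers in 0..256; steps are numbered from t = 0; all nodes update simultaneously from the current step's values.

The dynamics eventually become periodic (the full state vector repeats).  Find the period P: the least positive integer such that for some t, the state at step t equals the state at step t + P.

Answer: 16
Key observation: The state at step 20, [178, 178, 178, 178, 178, 178, 178, 178, 178, 178, 178], reappears at step 36 — and no state repeats earlier — so the cycle the system enters has period 16.

Derivation:
t=0: [70, 232, 74, 14, 195, 192, 185, 154, 95, 37, 95]
t=1: [110, 132, 113, 158, 108, 106, 101, 166, 127, 89, 127]
t=2: [152, 166, 154, 99, 150, 149, 146, 104, 163, 138, 163]
t=3: [194, 118, 195, 159, 192, 192, 190, 162, 116, 185, 116]
t=4: [87, 122, 88, 64, 86, 86, 84, 66, 120, 81, 120]
t=5: [127, 150, 128, 112, 127, 127, 125, 113, 149, 123, 149]
t=6: [206, 221, 206, 196, 206, 206, 204, 196, 220, 203, 220]
t=7: [105, 115, 105, 98, 105, 105, 103, 98, 114, 103, 114]
t=8: [159, 165, 159, 154, 159, 159, 157, 154, 165, 157, 165]
t=9: [40, 44, 40, 122, 40, 40, 39, 122, 44, 39, 44]
t=10: [49, 51, 49, 103, 49, 49, 48, 103, 51, 48, 51]
t=11: [59, 60, 59, 95, 59, 59, 59, 95, 60, 59, 60]
t=12: [75, 75, 75, 98, 75, 75, 75, 98, 75, 75, 75]
t=13: [103, 103, 103, 118, 103, 103, 103, 118, 103, 103, 103]
t=14: [157, 157, 157, 167, 157, 157, 157, 167, 157, 157, 157]
t=15: [7, 7, 7, 14, 7, 7, 7, 14, 7, 7, 7]
t=16: [220, 220, 220, 225, 220, 220, 220, 225, 220, 220, 220]
t=17: [132, 132, 132, 135, 132, 132, 132, 135, 132, 132, 132]
t=18: [212, 212, 212, 214, 212, 212, 212, 214, 212, 212, 212]
t=19: [115, 115, 115, 116, 115, 115, 115, 116, 115, 115, 115]
t=20: [178, 178, 178, 178, 178, 178, 178, 178, 178, 178, 178]
t=21: [47, 47, 47, 47, 47, 47, 47, 47, 47, 47, 47]
t=22: [42, 42, 42, 42, 42, 42, 42, 42, 42, 42, 42]
t=23: [32, 32, 32, 32, 32, 32, 32, 32, 32, 32, 32]
t=24: [12, 12, 12, 12, 12, 12, 12, 12, 12, 12, 12]
t=25: [229, 229, 229, 229, 229, 229, 229, 229, 229, 229, 229]
t=26: [149, 149, 149, 149, 149, 149, 149, 149, 149, 149, 149]
t=27: [246, 246, 246, 246, 246, 246, 246, 246, 246, 246, 246]
t=28: [183, 183, 183, 183, 183, 183, 183, 183, 183, 183, 183]
t=29: [57, 57, 57, 57, 57, 57, 57, 57, 57, 57, 57]
t=30: [62, 62, 62, 62, 62, 62, 62, 62, 62, 62, 62]
t=31: [72, 72, 72, 72, 72, 72, 72, 72, 72, 72, 72]
t=32: [92, 92, 92, 92, 92, 92, 92, 92, 92, 92, 92]
t=33: [132, 132, 132, 132, 132, 132, 132, 132, 132, 132, 132]
t=34: [212, 212, 212, 212, 212, 212, 212, 212, 212, 212, 212]
t=35: [115, 115, 115, 115, 115, 115, 115, 115, 115, 115, 115]
t=36: [178, 178, 178, 178, 178, 178, 178, 178, 178, 178, 178]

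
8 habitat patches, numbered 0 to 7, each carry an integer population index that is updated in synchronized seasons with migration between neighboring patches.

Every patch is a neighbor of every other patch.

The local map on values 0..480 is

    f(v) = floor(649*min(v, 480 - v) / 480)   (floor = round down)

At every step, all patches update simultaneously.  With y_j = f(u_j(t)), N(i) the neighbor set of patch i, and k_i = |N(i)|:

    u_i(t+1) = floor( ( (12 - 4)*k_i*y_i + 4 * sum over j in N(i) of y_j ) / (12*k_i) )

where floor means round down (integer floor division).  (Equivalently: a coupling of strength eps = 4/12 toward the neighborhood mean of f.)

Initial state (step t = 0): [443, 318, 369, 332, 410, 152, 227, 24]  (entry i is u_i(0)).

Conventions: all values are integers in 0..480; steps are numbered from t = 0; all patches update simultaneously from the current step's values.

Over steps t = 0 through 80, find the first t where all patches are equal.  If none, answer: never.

Answer: never
Key observation: The state at step 36 reappears at step 44 — the system is in a cycle of period 8 from step 36 on.  No step 0..44 is synchronized, and the cycle repeats forever, so no step up to 80 (or ever) has all patches equal.

Derivation:
t=0: [443, 318, 369, 332, 410, 152, 227, 24]  (not all equal)
t=1: [90, 195, 152, 183, 118, 186, 249, 79]  (not all equal)
t=2: [154, 242, 206, 232, 177, 234, 272, 144]  (not all equal)
t=3: [231, 301, 274, 296, 250, 298, 276, 222]  (not all equal)
t=4: [298, 255, 277, 258, 297, 257, 275, 291]  (not all equal)
t=5: [257, 293, 274, 290, 257, 291, 276, 262]  (not all equal)
t=6: [291, 261, 277, 263, 291, 263, 275, 287]  (not all equal)
t=7: [262, 288, 274, 286, 262, 286, 276, 265]  (not all equal)
t=8: [287, 265, 277, 267, 287, 267, 275, 284]  (not all equal)
t=9: [265, 284, 274, 282, 265, 282, 276, 268]  (not all equal)
t=10: [285, 269, 277, 270, 285, 270, 275, 282]  (not all equal)
t=11: [267, 280, 274, 279, 267, 279, 276, 269]  (not all equal)
t=12: [283, 273, 278, 273, 283, 273, 276, 282]  (not all equal)
t=13: [268, 276, 273, 276, 268, 276, 274, 269]  (not all equal)
t=14: [283, 276, 279, 276, 283, 276, 278, 283]  (not all equal)
t=15: [267, 273, 270, 273, 267, 273, 272, 267]  (not all equal)
t=16: [285, 280, 282, 280, 285, 280, 281, 285]  (not all equal)
t=17: [264, 268, 266, 268, 264, 268, 268, 264]  (not all equal)
t=18: [290, 287, 288, 287, 290, 287, 287, 290]  (not all equal)
t=19: [256, 259, 258, 259, 256, 259, 259, 256]  (not all equal)
t=20: [301, 298, 299, 298, 301, 298, 298, 301]  (not all equal)
t=21: [242, 245, 244, 245, 242, 245, 245, 242]  (not all equal)
t=22: [320, 317, 318, 317, 320, 317, 317, 320]  (not all equal)
t=23: [216, 219, 218, 219, 216, 219, 219, 216]  (not all equal)
t=24: [292, 295, 294, 295, 292, 295, 295, 292]  (not all equal)
t=25: [253, 250, 251, 250, 253, 250, 250, 253]  (not all equal)
t=26: [306, 309, 308, 309, 306, 309, 309, 306]  (not all equal)
t=27: [234, 231, 232, 231, 234, 231, 231, 234]  (not all equal)
t=28: [315, 312, 313, 312, 315, 312, 312, 315]  (not all equal)
t=29: [223, 226, 225, 226, 223, 226, 226, 223]  (not all equal)
t=30: [301, 304, 303, 304, 301, 304, 304, 301]  (not all equal)
t=31: [240, 237, 239, 237, 240, 237, 237, 240]  (not all equal)
t=32: [323, 320, 322, 320, 323, 320, 320, 323]  (not all equal)
t=33: [212, 215, 213, 215, 212, 215, 215, 212]  (not all equal)
t=34: [286, 289, 287, 289, 286, 289, 289, 286]  (not all equal)
t=35: [261, 258, 259, 258, 261, 258, 258, 261]  (not all equal)
t=36: [296, 299, 298, 299, 296, 299, 299, 296]  (not all equal)
t=37: [247, 244, 245, 244, 247, 244, 244, 247]  (not all equal)
t=38: [315, 318, 317, 318, 315, 318, 318, 315]  (not all equal)
t=39: [222, 219, 220, 219, 222, 219, 219, 222]  (not all equal)
t=40: [299, 296, 297, 296, 299, 296, 296, 299]  (not all equal)
t=41: [244, 247, 246, 247, 244, 247, 247, 244]  (not all equal)
t=42: [318, 315, 316, 315, 318, 315, 315, 318]  (not all equal)
t=43: [219, 222, 221, 222, 219, 222, 222, 219]  (not all equal)
t=44: [296, 299, 298, 299, 296, 299, 299, 296]  (not all equal)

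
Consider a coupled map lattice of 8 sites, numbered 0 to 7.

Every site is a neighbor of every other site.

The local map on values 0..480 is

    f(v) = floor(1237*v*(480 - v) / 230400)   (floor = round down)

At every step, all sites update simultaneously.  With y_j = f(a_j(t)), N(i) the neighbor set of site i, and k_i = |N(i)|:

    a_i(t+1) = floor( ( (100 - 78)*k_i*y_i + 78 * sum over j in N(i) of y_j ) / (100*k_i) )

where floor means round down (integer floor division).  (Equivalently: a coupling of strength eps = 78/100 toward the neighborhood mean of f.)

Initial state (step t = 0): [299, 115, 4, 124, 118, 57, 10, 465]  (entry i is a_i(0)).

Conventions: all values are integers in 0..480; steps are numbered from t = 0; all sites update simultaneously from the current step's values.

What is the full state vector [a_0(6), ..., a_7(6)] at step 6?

Answer: [291, 291, 291, 291, 291, 291, 291, 291]

Derivation:
t=0: [299, 115, 4, 124, 118, 57, 10, 465]
t=1: [163, 156, 132, 157, 156, 145, 134, 135]
t=2: [263, 262, 260, 262, 262, 261, 260, 260]
t=3: [306, 306, 306, 306, 306, 306, 306, 306]
t=4: [285, 285, 285, 285, 285, 285, 285, 285]
t=5: [298, 298, 298, 298, 298, 298, 298, 298]
t=6: [291, 291, 291, 291, 291, 291, 291, 291]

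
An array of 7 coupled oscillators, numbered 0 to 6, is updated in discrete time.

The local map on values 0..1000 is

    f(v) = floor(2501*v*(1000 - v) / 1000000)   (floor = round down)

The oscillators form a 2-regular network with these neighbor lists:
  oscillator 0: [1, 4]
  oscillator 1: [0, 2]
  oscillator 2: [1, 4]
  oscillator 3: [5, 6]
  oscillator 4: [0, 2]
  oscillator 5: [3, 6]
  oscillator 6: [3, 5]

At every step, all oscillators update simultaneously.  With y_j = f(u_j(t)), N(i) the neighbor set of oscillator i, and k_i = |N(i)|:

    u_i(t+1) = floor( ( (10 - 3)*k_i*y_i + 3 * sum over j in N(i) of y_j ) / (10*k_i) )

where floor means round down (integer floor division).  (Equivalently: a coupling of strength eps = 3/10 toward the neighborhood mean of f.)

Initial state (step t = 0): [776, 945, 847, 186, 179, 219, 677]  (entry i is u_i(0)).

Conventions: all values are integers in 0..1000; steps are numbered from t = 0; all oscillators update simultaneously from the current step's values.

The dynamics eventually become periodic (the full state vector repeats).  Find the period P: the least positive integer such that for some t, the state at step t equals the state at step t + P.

Answer: 1
Key observation: The state at step 9, [600, 600, 600, 600, 600, 600, 600], reappears at step 10 — and no state repeats earlier — so the cycle the system enters has period 1.

Derivation:
t=0: [776, 945, 847, 186, 179, 219, 677]
t=1: [378, 204, 301, 410, 370, 437, 502]
t=2: [559, 451, 516, 608, 574, 614, 620]
t=3: [615, 619, 621, 594, 613, 592, 590]
t=4: [591, 589, 588, 603, 592, 603, 603]
t=5: [604, 604, 604, 598, 604, 598, 598]
t=6: [598, 598, 598, 601, 598, 601, 601]
t=7: [601, 601, 601, 599, 601, 599, 599]
t=8: [599, 599, 599, 600, 599, 600, 600]
t=9: [600, 600, 600, 600, 600, 600, 600]
t=10: [600, 600, 600, 600, 600, 600, 600]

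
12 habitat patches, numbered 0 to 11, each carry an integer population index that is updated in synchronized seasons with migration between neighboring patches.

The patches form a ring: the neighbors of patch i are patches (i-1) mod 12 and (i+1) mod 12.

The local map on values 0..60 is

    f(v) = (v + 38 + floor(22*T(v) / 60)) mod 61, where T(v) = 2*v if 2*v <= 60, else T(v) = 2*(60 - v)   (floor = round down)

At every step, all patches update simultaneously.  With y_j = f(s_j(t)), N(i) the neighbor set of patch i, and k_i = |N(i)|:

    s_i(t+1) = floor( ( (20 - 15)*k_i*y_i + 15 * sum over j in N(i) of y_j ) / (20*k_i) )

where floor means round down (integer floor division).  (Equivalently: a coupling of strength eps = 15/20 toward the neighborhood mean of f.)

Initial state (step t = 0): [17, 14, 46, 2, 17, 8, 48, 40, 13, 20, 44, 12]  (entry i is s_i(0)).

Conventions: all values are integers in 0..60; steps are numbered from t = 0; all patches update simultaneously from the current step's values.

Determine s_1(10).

Answer: s_1(10) = 17

Derivation:
t=0: [17, 14, 46, 2, 17, 8, 48, 40, 13, 20, 44, 12]
t=1: [23, 14, 24, 24, 36, 27, 39, 42, 30, 37, 33, 28]
t=2: [13, 13, 11, 22, 22, 28, 28, 30, 30, 29, 27, 23]
t=3: [43, 58, 42, 30, 18, 21, 26, 27, 28, 26, 21, 35]
t=4: [32, 33, 32, 22, 17, 14, 19, 23, 23, 19, 22, 24]
t=5: [24, 29, 23, 16, 7, 5, 8, 13, 13, 13, 13, 21]
t=6: [19, 19, 15, 25, 31, 49, 52, 56, 60, 60, 42, 32]
t=7: [16, 6, 11, 17, 27, 32, 34, 35, 36, 35, 32, 22]
t=8: [24, 34, 34, 31, 18, 27, 29, 30, 30, 29, 24, 16]
t=9: [17, 25, 29, 21, 21, 18, 26, 28, 28, 24, 16, 14]
t=10: [9, 17, 19, 18, 11, 15, 17, 23, 22, 15, 8, 4]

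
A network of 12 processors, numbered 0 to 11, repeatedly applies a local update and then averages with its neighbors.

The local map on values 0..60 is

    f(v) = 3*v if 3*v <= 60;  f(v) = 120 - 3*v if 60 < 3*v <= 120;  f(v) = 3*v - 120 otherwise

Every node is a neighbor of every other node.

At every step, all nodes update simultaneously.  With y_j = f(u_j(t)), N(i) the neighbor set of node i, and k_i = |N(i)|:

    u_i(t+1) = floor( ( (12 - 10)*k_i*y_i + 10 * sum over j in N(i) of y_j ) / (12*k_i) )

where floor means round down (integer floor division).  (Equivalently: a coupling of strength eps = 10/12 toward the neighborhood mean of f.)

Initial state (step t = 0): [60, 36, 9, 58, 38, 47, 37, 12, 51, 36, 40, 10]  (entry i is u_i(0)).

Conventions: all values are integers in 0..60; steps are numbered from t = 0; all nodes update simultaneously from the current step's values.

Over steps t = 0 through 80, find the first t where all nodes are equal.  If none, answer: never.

Answer: 4
Key observation: Synchronization is absorbing here: once all nodes are equal they stay equal, and step 4 is the first all-equal step.

Derivation:
t=0: [60, 36, 9, 58, 38, 47, 37, 12, 51, 36, 40, 10]  (not all equal)
t=1: [28, 23, 25, 27, 23, 24, 23, 26, 25, 23, 22, 25]  (not all equal)
t=2: [45, 46, 46, 45, 46, 46, 46, 46, 46, 46, 47, 46]  (not all equal)
t=3: [17, 17, 17, 17, 17, 17, 17, 17, 17, 17, 18, 17]  (not all equal)
t=4: [51, 51, 51, 51, 51, 51, 51, 51, 51, 51, 51, 51]  (all equal)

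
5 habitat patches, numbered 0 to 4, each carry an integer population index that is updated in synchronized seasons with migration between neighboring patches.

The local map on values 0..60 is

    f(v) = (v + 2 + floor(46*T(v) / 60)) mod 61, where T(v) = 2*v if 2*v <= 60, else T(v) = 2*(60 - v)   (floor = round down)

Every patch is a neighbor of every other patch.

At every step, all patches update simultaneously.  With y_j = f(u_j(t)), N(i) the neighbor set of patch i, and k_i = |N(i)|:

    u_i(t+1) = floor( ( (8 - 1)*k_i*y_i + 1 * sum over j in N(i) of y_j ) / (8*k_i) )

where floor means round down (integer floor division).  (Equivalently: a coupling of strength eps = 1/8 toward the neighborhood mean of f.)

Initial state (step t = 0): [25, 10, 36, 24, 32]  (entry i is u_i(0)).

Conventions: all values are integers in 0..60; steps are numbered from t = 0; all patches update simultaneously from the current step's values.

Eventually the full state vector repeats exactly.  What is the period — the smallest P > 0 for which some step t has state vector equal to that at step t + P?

Simulating step by step:
t=0: [25, 10, 36, 24, 32]
t=1: [5, 24, 12, 2, 14]
t=2: [14, 3, 29, 8, 34]
t=3: [34, 10, 14, 21, 14]
t=4: [17, 28, 36, 51, 36]
t=5: [40, 12, 13, 6, 13]
t=6: [13, 31, 32, 18, 32]
t=7: [32, 17, 16, 43, 16]
t=8: [17, 42, 40, 13, 40]
t=9: [41, 11, 12, 32, 12]
t=10: [13, 28, 30, 16, 30]
t=11: [32, 13, 18, 39, 18]
t=12: [17, 33, 44, 14, 44]
t=13: [41, 16, 11, 34, 11]
t=14: [13, 39, 28, 15, 28]
t=15: [32, 13, 12, 37, 12]
t=16: [16, 32, 30, 14, 30]
t=17: [39, 16, 18, 35, 18]
t=18: [15, 40, 44, 16, 44]
t=19: [37, 12, 11, 38, 11]
t=20: [14, 30, 28, 13, 28]
t=21: [34, 17, 12, 32, 12]
t=22: [16, 42, 31, 16, 31]
t=23: [39, 12, 17, 39, 17]
t=24: [14, 31, 42, 14, 42]
t=25: [34, 16, 11, 34, 11]
t=26: [15, 39, 28, 15, 28]
t=27: [37, 13, 12, 37, 12]
t=28: [14, 32, 30, 14, 30]
t=29: [35, 16, 18, 35, 18]
t=30: [16, 40, 44, 16, 44]
t=31: [38, 12, 11, 38, 11]
t=32: [13, 30, 28, 13, 28]
t=33: [32, 17, 12, 32, 12]
t=34: [17, 42, 31, 17, 31]
t=35: [42, 12, 17, 42, 17]
t=36: [12, 31, 42, 12, 42]
t=37: [30, 16, 11, 30, 11]
t=38: [18, 39, 28, 18, 28]
t=39: [43, 14, 13, 43, 13]
t=40: [12, 35, 32, 12, 32]
t=41: [30, 15, 16, 30, 16]
t=42: [19, 38, 40, 19, 40]
t=43: [46, 14, 13, 46, 13]
t=44: [10, 35, 32, 10, 32]
t=45: [25, 14, 15, 25, 15]
t=46: [7, 35, 37, 7, 37]
t=47: [18, 14, 13, 18, 13]
t=48: [45, 37, 34, 45, 34]
t=49: [9, 12, 13, 9, 13]
t=50: [24, 31, 33, 24, 33]
t=51: [2, 15, 14, 2, 14]
t=52: [9, 37, 35, 9, 35]
t=53: [23, 13, 14, 23, 14]
t=54: [57, 35, 38, 57, 38]
t=55: [3, 13, 11, 3, 11]
t=56: [11, 32, 27, 11, 27]
t=57: [27, 15, 10, 27, 10]
t=58: [11, 37, 26, 11, 26]
t=59: [27, 13, 7, 27, 7]
t=60: [10, 31, 18, 10, 18]
t=61: [27, 18, 44, 27, 44]
t=62: [10, 42, 10, 10, 10]
t=63: [26, 12, 26, 26, 26]
t=64: [6, 28, 6, 6, 6]
t=65: [16, 11, 16, 16, 16]
t=66: [41, 30, 41, 41, 41]
t=67: [11, 16, 11, 11, 11]
t=68: [29, 40, 29, 29, 29]
t=69: [13, 11, 13, 13, 13]
t=70: [33, 29, 33, 33, 33]
t=71: [14, 14, 14, 14, 14]
t=72: [37, 37, 37, 37, 37]
t=73: [13, 13, 13, 13, 13]
t=74: [34, 34, 34, 34, 34]
t=75: [14, 14, 14, 14, 14]

Answer: 4
Key observation: The state at step 71, [14, 14, 14, 14, 14], reappears at step 75 — and no state repeats earlier — so the cycle the system enters has period 4.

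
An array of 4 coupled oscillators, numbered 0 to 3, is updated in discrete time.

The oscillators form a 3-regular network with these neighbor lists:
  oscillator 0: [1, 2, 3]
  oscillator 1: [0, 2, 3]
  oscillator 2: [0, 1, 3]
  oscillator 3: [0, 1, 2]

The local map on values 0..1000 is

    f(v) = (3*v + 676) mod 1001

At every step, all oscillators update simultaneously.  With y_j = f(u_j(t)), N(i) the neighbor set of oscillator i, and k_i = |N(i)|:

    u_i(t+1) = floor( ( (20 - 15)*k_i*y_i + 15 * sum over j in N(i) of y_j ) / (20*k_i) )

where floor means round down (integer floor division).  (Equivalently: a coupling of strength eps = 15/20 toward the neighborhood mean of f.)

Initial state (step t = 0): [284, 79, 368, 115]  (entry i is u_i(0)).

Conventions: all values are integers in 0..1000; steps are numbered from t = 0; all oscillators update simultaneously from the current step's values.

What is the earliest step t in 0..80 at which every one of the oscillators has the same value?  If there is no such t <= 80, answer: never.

Simulating step by step:
t=0: [284, 79, 368, 115]  (not all equal)
t=1: [559, 559, 559, 559]  (all equal)

Answer: 1
Key observation: Synchronization is absorbing here: once all oscillators are equal they stay equal, and step 1 is the first all-equal step.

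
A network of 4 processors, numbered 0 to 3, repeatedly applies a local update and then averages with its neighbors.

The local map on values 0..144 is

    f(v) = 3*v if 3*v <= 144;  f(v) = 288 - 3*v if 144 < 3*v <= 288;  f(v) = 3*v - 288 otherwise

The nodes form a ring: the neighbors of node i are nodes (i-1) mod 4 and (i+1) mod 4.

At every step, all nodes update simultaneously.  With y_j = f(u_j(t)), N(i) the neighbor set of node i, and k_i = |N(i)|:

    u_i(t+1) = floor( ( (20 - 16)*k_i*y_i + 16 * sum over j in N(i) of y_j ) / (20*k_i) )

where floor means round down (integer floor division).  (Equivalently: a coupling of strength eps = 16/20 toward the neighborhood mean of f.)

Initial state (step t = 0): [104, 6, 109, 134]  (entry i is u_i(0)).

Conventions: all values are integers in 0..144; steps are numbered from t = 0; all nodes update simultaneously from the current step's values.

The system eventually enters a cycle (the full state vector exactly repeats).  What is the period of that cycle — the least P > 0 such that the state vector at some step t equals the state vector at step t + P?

Simulating step by step:
t=0: [104, 6, 109, 134]
t=1: [57, 28, 60, 48]
t=2: [114, 106, 112, 118]
t=3: [49, 46, 48, 54]
t=4: [133, 141, 134, 139]
t=5: [127, 117, 128, 115]
t=6: [66, 88, 67, 87]
t=7: [38, 75, 37, 76]
t=8: [72, 102, 71, 102]
t=9: [28, 62, 29, 62]
t=10: [98, 88, 99, 88]
t=11: [20, 10, 21, 10]
t=12: [36, 55, 36, 55]
t=13: [120, 111, 120, 111]
t=14: [50, 66, 50, 66]
t=15: [99, 128, 99, 128]
t=16: [78, 26, 78, 26]
t=17: [73, 58, 73, 58]
t=18: [105, 78, 105, 78]
t=19: [48, 32, 48, 32]
t=20: [105, 134, 105, 134]
t=21: [96, 44, 96, 44]
t=22: [105, 26, 105, 26]
t=23: [67, 37, 67, 37]
t=24: [106, 91, 106, 91]
t=25: [18, 27, 18, 27]
t=26: [75, 59, 75, 59]
t=27: [101, 72, 101, 72]
t=28: [60, 26, 60, 26]
t=29: [84, 102, 84, 102]
t=30: [21, 32, 21, 32]
t=31: [89, 69, 89, 69]
t=32: [69, 33, 69, 33]
t=33: [95, 84, 95, 84]
t=34: [29, 9, 29, 9]
t=35: [39, 75, 39, 75]
t=36: [73, 106, 73, 106]
t=37: [37, 61, 37, 61]
t=38: [106, 109, 106, 109]
t=39: [37, 31, 37, 31]
t=40: [96, 107, 96, 107]
t=41: [26, 6, 26, 6]
t=42: [30, 66, 30, 66]
t=43: [90, 90, 90, 90]
t=44: [18, 18, 18, 18]
t=45: [54, 54, 54, 54]
t=46: [126, 126, 126, 126]
t=47: [90, 90, 90, 90]

Answer: 4
Key observation: The state at step 43, [90, 90, 90, 90], reappears at step 47 — and no state repeats earlier — so the cycle the system enters has period 4.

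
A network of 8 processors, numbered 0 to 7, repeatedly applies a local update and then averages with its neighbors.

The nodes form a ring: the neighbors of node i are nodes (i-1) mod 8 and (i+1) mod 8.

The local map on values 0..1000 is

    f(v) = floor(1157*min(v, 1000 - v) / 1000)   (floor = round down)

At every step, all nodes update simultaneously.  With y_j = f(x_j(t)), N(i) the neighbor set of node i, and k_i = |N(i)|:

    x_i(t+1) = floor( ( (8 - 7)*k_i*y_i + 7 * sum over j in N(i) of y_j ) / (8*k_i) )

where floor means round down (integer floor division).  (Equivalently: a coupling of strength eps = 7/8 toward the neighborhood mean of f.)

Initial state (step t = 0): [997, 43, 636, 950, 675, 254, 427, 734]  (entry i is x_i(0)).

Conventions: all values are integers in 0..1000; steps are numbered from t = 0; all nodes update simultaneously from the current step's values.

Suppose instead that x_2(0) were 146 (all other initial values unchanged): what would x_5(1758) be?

Answer: x_5(1758) = 575
Key observation: The state at step 36, [565, 565, 565, 565, 565, 565, 565, 565], reappears at step 44: the system is in a cycle of period 8 from step 36 on.  Therefore the state at step 1758 equals the state at step 36 + ((1758 - 36) mod 8) = 38, which is [575, 575, 575, 575, 575, 575, 575, 575].

Derivation:
t=0: [997, 43, 146, 950, 675, 254, 427, 734]
t=1: [156, 80, 67, 245, 200, 417, 324, 255]
t=2: [191, 123, 173, 170, 363, 324, 386, 279]
t=3: [230, 201, 172, 295, 301, 425, 360, 331]
t=4: [301, 232, 275, 281, 407, 395, 433, 346]
t=5: [335, 324, 299, 385, 400, 481, 437, 421]
t=6: [425, 367, 401, 408, 495, 492, 519, 451]
t=7: [474, 470, 449, 511, 526, 564, 546, 523]
t=8: [547, 534, 549, 537, 536, 532, 527, 538]
t=9: [534, 524, 535, 529, 537, 541, 538, 535]
t=10: [543, 539, 545, 537, 537, 534, 534, 536]
t=11: [533, 527, 533, 531, 536, 537, 537, 533]
t=12: [543, 540, 543, 538, 538, 535, 537, 537]
t=13: [532, 528, 532, 531, 535, 534, 536, 531]
t=14: [543, 541, 543, 539, 540, 537, 539, 538]
t=15: [531, 528, 531, 530, 533, 532, 534, 530]
t=16: [544, 542, 544, 541, 541, 539, 541, 540]
t=17: [530, 527, 529, 529, 531, 531, 532, 529]
t=18: [545, 543, 545, 543, 542, 541, 542, 542]
t=19: [528, 526, 527, 527, 529, 529, 529, 527]
t=20: [547, 546, 547, 545, 545, 544, 545, 545]
t=21: [525, 524, 525, 525, 526, 526, 526, 525]
t=22: [549, 549, 549, 548, 548, 548, 548, 548]
t=23: [521, 521, 521, 521, 522, 522, 522, 521]
t=24: [554, 554, 554, 553, 553, 553, 553, 553]
t=25: [516, 516, 516, 516, 517, 517, 517, 516]
t=26: [559, 559, 559, 558, 558, 558, 558, 558]
t=27: [510, 510, 510, 510, 511, 511, 511, 510]
t=28: [566, 566, 566, 565, 565, 565, 565, 565]
t=29: [502, 502, 502, 502, 503, 503, 503, 502]
t=30: [576, 576, 576, 575, 575, 575, 575, 575]
t=31: [490, 490, 490, 490, 491, 491, 491, 490]
t=32: [566, 566, 566, 566, 567, 568, 567, 566]
t=33: [502, 502, 502, 501, 500, 499, 500, 501]
t=34: [576, 576, 576, 577, 577, 577, 577, 577]
t=35: [489, 490, 489, 489, 489, 489, 489, 489]
t=36: [565, 565, 565, 565, 565, 565, 565, 565]
t=37: [503, 503, 503, 503, 503, 503, 503, 503]
t=38: [575, 575, 575, 575, 575, 575, 575, 575]
t=39: [491, 491, 491, 491, 491, 491, 491, 491]
t=40: [568, 568, 568, 568, 568, 568, 568, 568]
t=41: [499, 499, 499, 499, 499, 499, 499, 499]
t=42: [577, 577, 577, 577, 577, 577, 577, 577]
t=43: [489, 489, 489, 489, 489, 489, 489, 489]
t=44: [565, 565, 565, 565, 565, 565, 565, 565]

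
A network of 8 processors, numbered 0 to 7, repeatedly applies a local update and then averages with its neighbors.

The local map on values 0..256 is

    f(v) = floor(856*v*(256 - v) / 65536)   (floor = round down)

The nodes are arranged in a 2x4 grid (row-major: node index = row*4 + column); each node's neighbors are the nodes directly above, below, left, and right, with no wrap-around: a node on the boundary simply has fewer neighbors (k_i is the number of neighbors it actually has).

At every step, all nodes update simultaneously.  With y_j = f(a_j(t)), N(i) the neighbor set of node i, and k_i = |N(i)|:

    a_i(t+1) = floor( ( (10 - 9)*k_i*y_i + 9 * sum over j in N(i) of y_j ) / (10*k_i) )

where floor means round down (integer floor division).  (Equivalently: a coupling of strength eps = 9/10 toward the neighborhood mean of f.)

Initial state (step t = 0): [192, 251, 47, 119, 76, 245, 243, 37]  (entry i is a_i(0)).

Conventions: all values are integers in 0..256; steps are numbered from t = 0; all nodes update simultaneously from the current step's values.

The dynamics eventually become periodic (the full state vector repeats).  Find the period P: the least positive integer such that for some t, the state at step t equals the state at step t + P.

Simulating step by step:
t=0: [192, 251, 47, 119, 76, 245, 243, 37]
t=1: [103, 98, 93, 126, 105, 74, 84, 124]
t=2: [204, 193, 200, 205, 191, 196, 194, 201]
t=3: [157, 146, 149, 144, 147, 158, 148, 146]
t=4: [208, 204, 208, 208, 203, 208, 206, 209]
t=5: [138, 130, 133, 129, 131, 136, 129, 131]
t=6: [212, 212, 213, 213, 212, 213, 213, 213]
t=7: [121, 119, 119, 119, 120, 120, 119, 119]
t=8: [212, 212, 212, 212, 213, 212, 212, 212]
t=9: [120, 121, 121, 121, 120, 120, 121, 121]
t=10: [213, 213, 213, 213, 213, 213, 213, 213]
t=11: [119, 119, 119, 119, 119, 119, 119, 119]
t=12: [212, 212, 212, 212, 212, 212, 212, 212]
t=13: [121, 121, 121, 121, 121, 121, 121, 121]
t=14: [213, 213, 213, 213, 213, 213, 213, 213]

Answer: 4
Key observation: The state at step 10, [213, 213, 213, 213, 213, 213, 213, 213], reappears at step 14 — and no state repeats earlier — so the cycle the system enters has period 4.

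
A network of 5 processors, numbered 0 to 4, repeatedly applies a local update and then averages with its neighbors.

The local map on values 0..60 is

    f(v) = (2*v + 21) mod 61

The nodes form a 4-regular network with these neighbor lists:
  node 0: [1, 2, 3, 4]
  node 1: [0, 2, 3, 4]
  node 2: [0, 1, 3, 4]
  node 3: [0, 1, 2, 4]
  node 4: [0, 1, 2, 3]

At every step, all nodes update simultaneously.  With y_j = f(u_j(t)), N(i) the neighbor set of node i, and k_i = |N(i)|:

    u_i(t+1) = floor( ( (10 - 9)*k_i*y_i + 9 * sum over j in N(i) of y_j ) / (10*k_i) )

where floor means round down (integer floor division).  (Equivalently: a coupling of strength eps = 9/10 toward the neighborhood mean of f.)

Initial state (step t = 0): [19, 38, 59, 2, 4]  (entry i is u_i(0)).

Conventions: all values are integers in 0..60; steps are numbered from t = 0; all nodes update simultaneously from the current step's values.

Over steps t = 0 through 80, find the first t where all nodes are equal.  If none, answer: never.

Answer: 3
Key observation: Synchronization is absorbing here: once all nodes are equal they stay equal, and step 3 is the first all-equal step.

Derivation:
t=0: [19, 38, 59, 2, 4]  (not all equal)
t=1: [29, 32, 35, 34, 33]  (not all equal)
t=2: [26, 25, 24, 24, 25]  (not all equal)
t=3: [9, 9, 9, 9, 9]  (all equal)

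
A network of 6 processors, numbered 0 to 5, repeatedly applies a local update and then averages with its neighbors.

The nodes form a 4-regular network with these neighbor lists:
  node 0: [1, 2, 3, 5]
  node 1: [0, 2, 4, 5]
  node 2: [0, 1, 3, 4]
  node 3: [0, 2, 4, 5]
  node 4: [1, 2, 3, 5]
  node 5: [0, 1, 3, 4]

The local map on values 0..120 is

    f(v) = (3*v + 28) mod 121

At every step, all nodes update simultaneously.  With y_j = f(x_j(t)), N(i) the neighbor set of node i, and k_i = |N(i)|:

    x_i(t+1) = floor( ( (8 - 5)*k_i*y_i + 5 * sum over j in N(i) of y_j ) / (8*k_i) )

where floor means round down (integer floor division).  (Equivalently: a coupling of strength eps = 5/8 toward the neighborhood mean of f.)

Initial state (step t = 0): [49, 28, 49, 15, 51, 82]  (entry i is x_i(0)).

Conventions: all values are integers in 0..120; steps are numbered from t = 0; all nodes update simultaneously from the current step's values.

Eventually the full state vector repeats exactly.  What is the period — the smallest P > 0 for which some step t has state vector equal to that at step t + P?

Answer: 5
Key observation: The state at step 27, [82, 83, 82, 83, 85, 85], reappears at step 32 — and no state repeats earlier — so the cycle the system enters has period 5.

Derivation:
t=0: [49, 28, 49, 15, 51, 82]
t=1: [62, 73, 66, 58, 64, 58]
t=2: [77, 60, 82, 89, 79, 73]
t=3: [34, 44, 40, 31, 36, 30]
t=4: [32, 41, 19, 26, 34, 54]
t=5: [46, 37, 55, 65, 48, 49]
t=6: [55, 41, 60, 72, 57, 54]
t=7: [56, 59, 61, 48, 58, 54]
t=8: [74, 80, 79, 68, 76, 71]
t=9: [46, 35, 33, 67, 49, 69]
t=10: [54, 38, 36, 74, 57, 76]
t=11: [34, 35, 33, 30, 38, 32]
t=12: [25, 10, 27, 50, 29, 26]
t=13: [90, 89, 92, 89, 94, 91]
t=14: [56, 58, 59, 58, 60, 58]
t=15: [79, 81, 82, 81, 83, 81]
t=16: [27, 29, 30, 29, 31, 29]
t=17: [113, 96, 97, 96, 72, 96]
t=18: [48, 52, 52, 52, 47, 51]
t=19: [58, 58, 58, 58, 56, 57]
t=20: [80, 79, 80, 79, 78, 78]
t=21: [24, 23, 24, 23, 21, 21]
t=22: [97, 96, 97, 96, 94, 94]
t=23: [74, 73, 74, 73, 71, 71]
t=24: [24, 41, 24, 41, 66, 66]
t=25: [78, 75, 78, 75, 80, 80]
t=26: [18, 18, 18, 18, 20, 20]
t=27: [82, 83, 82, 83, 85, 85]
t=28: [34, 35, 34, 35, 37, 37]
t=29: [11, 12, 11, 12, 14, 14]
t=30: [63, 64, 63, 64, 66, 66]
t=31: [98, 99, 98, 99, 101, 101]
t=32: [82, 83, 82, 83, 85, 85]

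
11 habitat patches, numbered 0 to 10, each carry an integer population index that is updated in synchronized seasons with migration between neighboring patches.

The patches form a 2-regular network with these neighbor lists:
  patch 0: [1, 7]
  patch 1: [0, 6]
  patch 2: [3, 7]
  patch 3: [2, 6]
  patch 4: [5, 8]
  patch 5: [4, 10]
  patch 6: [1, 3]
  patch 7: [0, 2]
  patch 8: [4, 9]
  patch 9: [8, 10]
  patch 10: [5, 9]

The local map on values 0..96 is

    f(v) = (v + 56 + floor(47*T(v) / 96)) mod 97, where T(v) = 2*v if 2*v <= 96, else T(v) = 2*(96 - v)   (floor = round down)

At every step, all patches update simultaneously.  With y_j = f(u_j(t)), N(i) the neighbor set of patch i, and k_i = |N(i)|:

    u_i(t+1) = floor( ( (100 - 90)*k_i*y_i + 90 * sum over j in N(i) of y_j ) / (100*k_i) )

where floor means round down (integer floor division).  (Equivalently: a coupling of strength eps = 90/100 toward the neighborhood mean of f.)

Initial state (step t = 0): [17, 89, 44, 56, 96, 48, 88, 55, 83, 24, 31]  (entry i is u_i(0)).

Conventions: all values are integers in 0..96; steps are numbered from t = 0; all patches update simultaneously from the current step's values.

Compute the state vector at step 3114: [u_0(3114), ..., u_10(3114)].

Simulating step by step:
t=0: [17, 89, 44, 56, 96, 48, 88, 55, 83, 24, 31]
t=1: [57, 69, 53, 50, 54, 39, 54, 66, 32, 33, 29]
t=2: [54, 54, 54, 54, 31, 35, 54, 54, 37, 19, 28]
t=3: [54, 54, 54, 54, 29, 18, 54, 54, 54, 30, 55]
t=4: [54, 54, 54, 54, 66, 40, 54, 54, 20, 50, 54]
t=5: [54, 54, 54, 54, 65, 52, 54, 54, 58, 72, 46]
t=6: [54, 54, 54, 54, 54, 52, 54, 54, 54, 52, 53]
t=7: [54, 54, 54, 54, 54, 54, 54, 54, 54, 54, 54]
t=8: [54, 54, 54, 54, 54, 54, 54, 54, 54, 54, 54]

Answer: [54, 54, 54, 54, 54, 54, 54, 54, 54, 54, 54]
Key observation: The state at step 7, [54, 54, 54, 54, 54, 54, 54, 54, 54, 54, 54], reappears at step 8: the system is in a cycle of period 1 from step 7 on.  Therefore the state at step 3114 equals the state at step 7 + ((3114 - 7) mod 1) = 7, which is [54, 54, 54, 54, 54, 54, 54, 54, 54, 54, 54].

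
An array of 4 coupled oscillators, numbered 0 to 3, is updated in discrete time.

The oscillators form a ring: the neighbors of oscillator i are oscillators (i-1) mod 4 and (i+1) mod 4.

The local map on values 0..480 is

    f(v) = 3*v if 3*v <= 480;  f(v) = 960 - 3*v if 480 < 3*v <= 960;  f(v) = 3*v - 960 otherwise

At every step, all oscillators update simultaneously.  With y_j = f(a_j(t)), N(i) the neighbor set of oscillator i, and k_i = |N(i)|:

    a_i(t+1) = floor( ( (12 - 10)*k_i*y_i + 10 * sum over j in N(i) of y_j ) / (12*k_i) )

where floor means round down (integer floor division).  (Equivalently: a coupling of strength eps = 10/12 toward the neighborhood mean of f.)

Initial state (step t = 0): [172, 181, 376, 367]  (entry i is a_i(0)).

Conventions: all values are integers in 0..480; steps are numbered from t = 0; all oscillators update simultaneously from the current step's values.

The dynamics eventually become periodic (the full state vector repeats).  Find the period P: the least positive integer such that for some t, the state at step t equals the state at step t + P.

Answer: 4
Key observation: The state at step 21, [320, 448, 320, 448], reappears at step 25 — and no state repeats earlier — so the cycle the system enters has period 4.

Derivation:
t=0: [172, 181, 376, 367]
t=1: [306, 324, 260, 278]
t=2: [64, 94, 87, 113]
t=3: [290, 235, 302, 245]
t=4: [215, 102, 209, 97]
t=5: [301, 321, 304, 318]
t=6: [13, 44, 11, 44]
t=7: [116, 52, 115, 52]
t=8: [188, 314, 187, 314]
t=9: [81, 334, 81, 334]
t=10: [75, 209, 75, 209]
t=11: [315, 243, 315, 243]
t=12: [195, 51, 195, 51]
t=13: [190, 338, 190, 338]
t=14: [110, 334, 110, 334]
t=15: [90, 282, 90, 282]
t=16: [140, 244, 140, 244]
t=17: [260, 388, 260, 388]
t=18: [200, 184, 200, 184]
t=19: [400, 368, 400, 368]
t=20: [160, 224, 160, 224]
t=21: [320, 448, 320, 448]
t=22: [320, 64, 320, 64]
t=23: [160, 32, 160, 32]
t=24: [160, 416, 160, 416]
t=25: [320, 448, 320, 448]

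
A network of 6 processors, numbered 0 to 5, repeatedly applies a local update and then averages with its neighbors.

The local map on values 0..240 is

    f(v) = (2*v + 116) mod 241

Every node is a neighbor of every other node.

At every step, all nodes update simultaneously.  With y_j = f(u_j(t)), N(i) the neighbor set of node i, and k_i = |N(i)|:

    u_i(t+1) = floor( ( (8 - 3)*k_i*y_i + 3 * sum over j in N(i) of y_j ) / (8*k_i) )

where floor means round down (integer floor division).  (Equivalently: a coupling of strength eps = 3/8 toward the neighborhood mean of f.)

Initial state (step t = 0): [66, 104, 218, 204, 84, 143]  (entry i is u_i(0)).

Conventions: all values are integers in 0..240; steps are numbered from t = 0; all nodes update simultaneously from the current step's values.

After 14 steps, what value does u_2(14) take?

Answer: u_2(14) = 193

Derivation:
t=0: [66, 104, 218, 204, 84, 143]
t=1: [34, 76, 68, 53, 54, 119]
t=2: [159, 73, 64, 180, 181, 120]
t=3: [166, 71, 61, 189, 190, 123]
t=4: [159, 55, 176, 52, 53, 112]
t=5: [195, 213, 213, 210, 211, 143]
t=6: [44, 64, 64, 60, 61, 119]
t=7: [171, 61, 61, 189, 190, 121]
t=8: [182, 193, 193, 69, 70, 127]
t=9: [164, 43, 43, 39, 40, 103]
t=10: [192, 191, 191, 187, 188, 125]
t=11: [24, 23, 23, 18, 19, 83]
t=12: [152, 151, 151, 146, 147, 85]
t=13: [167, 165, 165, 160, 161, 93]
t=14: [195, 193, 193, 187, 188, 113]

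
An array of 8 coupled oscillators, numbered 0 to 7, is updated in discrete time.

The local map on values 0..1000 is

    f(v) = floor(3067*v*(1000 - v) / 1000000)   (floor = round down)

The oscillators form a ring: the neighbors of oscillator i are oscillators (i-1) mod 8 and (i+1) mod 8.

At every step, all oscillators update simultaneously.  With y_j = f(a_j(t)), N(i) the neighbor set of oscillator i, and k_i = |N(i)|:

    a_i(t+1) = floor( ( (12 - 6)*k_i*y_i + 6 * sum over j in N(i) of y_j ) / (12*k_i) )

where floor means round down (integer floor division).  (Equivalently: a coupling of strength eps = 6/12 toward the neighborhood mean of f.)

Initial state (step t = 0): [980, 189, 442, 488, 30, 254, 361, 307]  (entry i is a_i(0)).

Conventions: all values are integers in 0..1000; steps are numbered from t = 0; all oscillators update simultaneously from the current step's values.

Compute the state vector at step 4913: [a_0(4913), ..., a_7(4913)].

Answer: [581, 581, 581, 581, 581, 581, 581, 581]
Key observation: The state at step 30, [746, 746, 746, 746, 746, 746, 746, 746], reappears at step 32: the system is in a cycle of period 2 from step 30 on.  Therefore the state at step 4913 equals the state at step 30 + ((4913 - 30) mod 2) = 31, which is [581, 581, 581, 581, 581, 581, 581, 581].

Derivation:
t=0: [980, 189, 442, 488, 30, 254, 361, 307]
t=1: [310, 439, 687, 594, 381, 489, 661, 517]
t=2: [708, 706, 703, 715, 737, 735, 726, 718]
t=3: [631, 636, 635, 620, 602, 599, 609, 621]
t=4: [714, 711, 713, 722, 731, 734, 729, 721]
t=5: [624, 628, 624, 615, 604, 601, 606, 615]
t=6: [720, 717, 720, 726, 731, 733, 731, 725]
t=7: [617, 620, 617, 610, 604, 601, 604, 610]
t=8: [724, 723, 724, 728, 732, 734, 732, 728]
t=9: [611, 613, 611, 606, 601, 599, 601, 606]
t=10: [728, 727, 728, 731, 734, 735, 734, 731]
t=11: [606, 607, 606, 602, 599, 597, 599, 602]
t=12: [732, 731, 732, 734, 735, 736, 735, 734]
t=13: [600, 602, 600, 598, 596, 596, 596, 598]
t=14: [735, 735, 735, 737, 737, 738, 737, 737]
t=15: [596, 597, 596, 594, 593, 593, 593, 594]
t=16: [738, 737, 738, 739, 739, 740, 739, 739]
t=17: [592, 593, 592, 591, 590, 590, 590, 591]
t=18: [740, 740, 740, 740, 741, 741, 741, 740]
t=19: [590, 590, 590, 589, 588, 588, 588, 589]
t=20: [741, 741, 741, 741, 742, 742, 742, 741]
t=21: [588, 588, 588, 587, 587, 587, 587, 587]
t=22: [742, 742, 742, 742, 743, 743, 743, 742]
t=23: [587, 587, 587, 586, 585, 585, 585, 586]
t=24: [743, 743, 743, 743, 744, 744, 744, 743]
t=25: [585, 585, 585, 584, 584, 584, 584, 584]
t=26: [744, 744, 744, 744, 745, 745, 745, 744]
t=27: [584, 584, 584, 583, 582, 582, 582, 583]
t=28: [745, 745, 745, 745, 745, 746, 745, 745]
t=29: [582, 582, 582, 582, 581, 581, 581, 582]
t=30: [746, 746, 746, 746, 746, 746, 746, 746]
t=31: [581, 581, 581, 581, 581, 581, 581, 581]
t=32: [746, 746, 746, 746, 746, 746, 746, 746]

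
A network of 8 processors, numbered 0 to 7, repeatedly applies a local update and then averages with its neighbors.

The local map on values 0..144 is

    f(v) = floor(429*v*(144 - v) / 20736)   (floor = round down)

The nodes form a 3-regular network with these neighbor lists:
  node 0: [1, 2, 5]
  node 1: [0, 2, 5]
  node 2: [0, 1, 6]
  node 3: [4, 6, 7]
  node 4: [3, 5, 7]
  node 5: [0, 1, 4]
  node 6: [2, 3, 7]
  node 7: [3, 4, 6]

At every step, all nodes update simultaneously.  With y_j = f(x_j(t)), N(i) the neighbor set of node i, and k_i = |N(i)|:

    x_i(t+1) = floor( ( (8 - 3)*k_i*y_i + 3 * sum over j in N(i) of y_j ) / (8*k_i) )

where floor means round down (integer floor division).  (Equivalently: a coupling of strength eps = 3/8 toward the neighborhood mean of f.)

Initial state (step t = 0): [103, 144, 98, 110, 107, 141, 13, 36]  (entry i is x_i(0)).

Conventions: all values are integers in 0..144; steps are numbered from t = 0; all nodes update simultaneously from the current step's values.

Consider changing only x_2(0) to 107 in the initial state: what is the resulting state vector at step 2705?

Simulating step by step:
t=0: [103, 144, 107, 110, 107, 141, 13, 36]
t=1: [65, 22, 65, 72, 71, 26, 51, 74]
t=2: [94, 68, 98, 105, 101, 72, 101, 105]
t=3: [98, 103, 94, 85, 90, 103, 88, 85]
t=4: [92, 89, 95, 102, 99, 89, 101, 102]
t=5: [98, 100, 96, 88, 92, 99, 89, 88]
t=6: [92, 91, 95, 100, 98, 92, 100, 100]
t=7: [97, 98, 96, 91, 93, 97, 91, 91]
t=8: [94, 93, 95, 98, 97, 94, 98, 98]
t=9: [97, 97, 96, 93, 94, 96, 93, 93]
t=10: [94, 94, 95, 97, 97, 95, 97, 97]
t=11: [96, 96, 96, 94, 94, 96, 94, 94]
t=12: [95, 95, 95, 97, 96, 95, 96, 97]
t=13: [96, 96, 95, 94, 94, 95, 94, 94]
t=14: [95, 95, 95, 97, 96, 95, 96, 97]

Answer: [96, 96, 95, 94, 94, 95, 94, 94]
Key observation: The state at step 12, [95, 95, 95, 97, 96, 95, 96, 97], reappears at step 14: the system is in a cycle of period 2 from step 12 on.  Therefore the state at step 2705 equals the state at step 12 + ((2705 - 12) mod 2) = 13, which is [96, 96, 95, 94, 94, 95, 94, 94].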